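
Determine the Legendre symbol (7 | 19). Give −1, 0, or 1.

Reciprocity: 7 ≡ 3 and 19 ≡ 3 (mod 4), so (7/19) = −(19/7).
Reduce top mod 7: now compute (5/7).
Reciprocity: 5 ≡ 1 and 7 ≡ 3 (mod 4), so (5/7) = +(7/5).
Reduce top mod 5: now compute (2/5).
Pull out 2: since 5 ≡ 5 (mod 8), (2/5) = -1.
Reached (1/5) = 1. Collecting the sign flips along the way, the symbol is +1.

1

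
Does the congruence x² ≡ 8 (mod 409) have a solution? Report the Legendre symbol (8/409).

1

Euler's criterion: (8/409) ≡ 8^204 (mod 409).
8^2 ≡ 64 (mod 409)
8^4 ≡ 6 (mod 409)
8^8 ≡ 36 (mod 409)
8^16 ≡ 69 (mod 409)
8^32 ≡ 262 (mod 409)
8^64 ≡ 341 (mod 409)
8^128 ≡ 125 (mod 409)
8^204 = 8^(128+64+8+4) ≡ 1 (mod 409).
Result is 1, so (8/409) = 1.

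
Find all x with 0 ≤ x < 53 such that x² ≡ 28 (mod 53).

9, 44

53 ≡ 1 (mod 4), so we find a root by search.
Trying successive values, 9² = 81 ≡ 28 (mod 53). The other root is 53 − 9 = 44.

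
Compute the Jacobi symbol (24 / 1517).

Pull out 2^3: since 1517 ≡ 5 (mod 8), (2/1517) = -1, so (2/1517)^3 = -1.
Reciprocity: 3 ≡ 3 and 1517 ≡ 1 (mod 4), so (3/1517) = +(1517/3).
Reduce top mod 3: now compute (2/3).
Pull out 2: since 3 ≡ 3 (mod 8), (2/3) = -1.
Reached (1/3) = 1. Collecting the sign flips along the way, the symbol is +1.

1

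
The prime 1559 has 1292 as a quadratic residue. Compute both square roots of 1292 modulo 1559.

Since 1559 ≡ 3 (mod 4), a square root of 1292 is 1292^((1559+1)/4) = 1292^390 mod 1559.
Repeated squaring: 1292^2≡1134, 1292^4≡1340, 1292^8≡1191, 1292^16≡1350, 1292^32≡29, 1292^64≡841, 1292^128≡1054, 1292^256≡908 (mod 1559).
1292^390 = 1292^(256+128+4+2) ≡ 1347 (mod 1559).
Check: 1347² = 1814409 ≡ 1292 (mod 1559). The two roots are 212 and 1347.

212, 1347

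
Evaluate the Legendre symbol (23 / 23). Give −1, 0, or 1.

First reduce: 23 ≡ 0 (mod 23).
Top reduces to 0: gcd > 1, so the symbol is 0.

0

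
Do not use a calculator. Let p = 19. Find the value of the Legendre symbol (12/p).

-1

Euler's criterion: (12/19) ≡ 12^9 (mod 19).
12^2 ≡ 11 (mod 19)
12^4 ≡ 7 (mod 19)
12^8 ≡ 11 (mod 19)
12^9 = 12^(8+1) ≡ 18 (mod 19).
Result is 18 ≡ −1, so (12/19) = −1.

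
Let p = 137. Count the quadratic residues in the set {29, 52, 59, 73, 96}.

(29/137) = -1 → non-residue.
(52/137) = -1 → non-residue.
(59/137) = +1 → QR.
(73/137) = +1 → QR.
(96/137) = -1 → non-residue.
Total quadratic residues among the 5: 2.

2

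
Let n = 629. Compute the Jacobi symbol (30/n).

1

Pull out 2: since 629 ≡ 5 (mod 8), (2/629) = -1.
Reciprocity: 15 ≡ 3 and 629 ≡ 1 (mod 4), so (15/629) = +(629/15).
Reduce top mod 15: now compute (14/15).
Pull out 2: since 15 ≡ 7 (mod 8), (2/15) = +1.
Reciprocity: 7 ≡ 3 and 15 ≡ 3 (mod 4), so (7/15) = −(15/7).
Reduce top mod 7: now compute (1/7).
Reached (1/7) = 1. Collecting the sign flips along the way, the symbol is +1.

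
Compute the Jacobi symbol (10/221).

-1

Pull out 2: since 221 ≡ 5 (mod 8), (2/221) = -1.
Reciprocity: 5 ≡ 1 and 221 ≡ 1 (mod 4), so (5/221) = +(221/5).
Reduce top mod 5: now compute (1/5).
Reached (1/5) = 1. Collecting the sign flips along the way, the symbol is -1.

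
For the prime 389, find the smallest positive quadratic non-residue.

2

(2/389) = −1, so 2 is the smallest positive non-residue mod 389.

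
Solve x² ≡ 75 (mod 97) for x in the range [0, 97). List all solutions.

97 ≡ 1 (mod 4), so we find a root by search.
Trying successive values, 47² = 2209 ≡ 75 (mod 97). The other root is 97 − 47 = 50.

47, 50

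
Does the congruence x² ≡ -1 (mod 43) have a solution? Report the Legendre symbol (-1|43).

-1

First reduce: -1 ≡ 42 (mod 43).
Pull out 2: since 43 ≡ 3 (mod 8), (2/43) = -1.
Reciprocity: 21 ≡ 1 and 43 ≡ 3 (mod 4), so (21/43) = +(43/21).
Reduce top mod 21: now compute (1/21).
Reached (1/21) = 1. Collecting the sign flips along the way, the symbol is -1.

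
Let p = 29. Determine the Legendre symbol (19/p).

-1

Euler's criterion: (19/29) ≡ 19^14 (mod 29).
19^2 ≡ 13 (mod 29)
19^4 ≡ 24 (mod 29)
19^8 ≡ 25 (mod 29)
19^14 = 19^(8+4+2) ≡ 28 (mod 29).
Result is 28 ≡ −1, so (19/29) = −1.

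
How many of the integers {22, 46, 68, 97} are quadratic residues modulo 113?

2

(22/113) = +1 → QR.
(46/113) = -1 → non-residue.
(68/113) = -1 → non-residue.
(97/113) = +1 → QR.
Total quadratic residues among the 4: 2.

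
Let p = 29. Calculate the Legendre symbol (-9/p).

First reduce: -9 ≡ 20 (mod 29).
Pull out 2^2: since 29 ≡ 5 (mod 8), (2/29) = -1, so (2/29)^2 = +1.
Reciprocity: 5 ≡ 1 and 29 ≡ 1 (mod 4), so (5/29) = +(29/5).
Reduce top mod 5: now compute (4/5).
Pull out 2^2: since 5 ≡ 5 (mod 8), (2/5) = -1, so (2/5)^2 = +1.
Reached (1/5) = 1. Collecting the sign flips along the way, the symbol is +1.

1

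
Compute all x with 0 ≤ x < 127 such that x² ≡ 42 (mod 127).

Since 127 ≡ 3 (mod 4), a square root of 42 is 42^((127+1)/4) = 42^32 mod 127.
Repeated squaring: 42^2≡113, 42^4≡69, 42^8≡62, 42^16≡34, 42^32≡13 (mod 127).
42^32 = 42^(32) ≡ 13 (mod 127).
Check: 13² = 169 ≡ 42 (mod 127). The two roots are 13 and 114.

13, 114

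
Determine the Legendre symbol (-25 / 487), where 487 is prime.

-1

First reduce: -25 ≡ 462 (mod 487).
Pull out 2: since 487 ≡ 7 (mod 8), (2/487) = +1.
Reciprocity: 231 ≡ 3 and 487 ≡ 3 (mod 4), so (231/487) = −(487/231).
Reduce top mod 231: now compute (25/231).
Reciprocity: 25 ≡ 1 and 231 ≡ 3 (mod 4), so (25/231) = +(231/25).
Reduce top mod 25: now compute (6/25).
Pull out 2: since 25 ≡ 1 (mod 8), (2/25) = +1.
Reciprocity: 3 ≡ 3 and 25 ≡ 1 (mod 4), so (3/25) = +(25/3).
Reduce top mod 3: now compute (1/3).
Reached (1/3) = 1. Collecting the sign flips along the way, the symbol is -1.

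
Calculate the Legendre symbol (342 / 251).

1

First reduce: 342 ≡ 91 (mod 251).
Reciprocity: 91 ≡ 3 and 251 ≡ 3 (mod 4), so (91/251) = −(251/91).
Reduce top mod 91: now compute (69/91).
Reciprocity: 69 ≡ 1 and 91 ≡ 3 (mod 4), so (69/91) = +(91/69).
Reduce top mod 69: now compute (22/69).
Pull out 2: since 69 ≡ 5 (mod 8), (2/69) = -1.
Reciprocity: 11 ≡ 3 and 69 ≡ 1 (mod 4), so (11/69) = +(69/11).
Reduce top mod 11: now compute (3/11).
Reciprocity: 3 ≡ 3 and 11 ≡ 3 (mod 4), so (3/11) = −(11/3).
Reduce top mod 3: now compute (2/3).
Pull out 2: since 3 ≡ 3 (mod 8), (2/3) = -1.
Reached (1/3) = 1. Collecting the sign flips along the way, the symbol is +1.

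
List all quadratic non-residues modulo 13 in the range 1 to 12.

2 5 6 7 8 11

Square k = 1,…,6 (k and 13−k give the same square):
1²=1, 2²=4, 3²=9, 4²≡3, 5²≡12, 6²≡10 (mod 13).
The residues are {1, 3, 4, 9, 10, 12}; the non-residues are the remaining 6 nonzero classes.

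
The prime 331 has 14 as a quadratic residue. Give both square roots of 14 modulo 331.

Since 331 ≡ 3 (mod 4), a square root of 14 is 14^((331+1)/4) = 14^83 mod 331.
Repeated squaring: 14^2≡196, 14^4≡20, 14^8≡69, 14^16≡127, 14^32≡241, 14^64≡156 (mod 331).
14^83 = 14^(64+16+2+1) ≡ 26 (mod 331).
Check: 26² = 676 ≡ 14 (mod 331). The two roots are 26 and 305.

26, 305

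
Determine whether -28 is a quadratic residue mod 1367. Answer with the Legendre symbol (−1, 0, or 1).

First reduce: -28 ≡ 1339 (mod 1367).
Reciprocity: 1339 ≡ 3 and 1367 ≡ 3 (mod 4), so (1339/1367) = −(1367/1339).
Reduce top mod 1339: now compute (28/1339).
Pull out 2^2: since 1339 ≡ 3 (mod 8), (2/1339) = -1, so (2/1339)^2 = +1.
Reciprocity: 7 ≡ 3 and 1339 ≡ 3 (mod 4), so (7/1339) = −(1339/7).
Reduce top mod 7: now compute (2/7).
Pull out 2: since 7 ≡ 7 (mod 8), (2/7) = +1.
Reached (1/7) = 1. Collecting the sign flips along the way, the symbol is +1.

1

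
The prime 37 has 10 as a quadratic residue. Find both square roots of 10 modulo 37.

11, 26

37 ≡ 1 (mod 4), so we find a root by search.
Trying successive values, 11² = 121 ≡ 10 (mod 37). The other root is 37 − 11 = 26.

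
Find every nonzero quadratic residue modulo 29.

Square k = 1,…,14 (k and 29−k give the same square):
1²=1, 2²=4, 3²=9, 4²=16, 5²=25, 6²≡7, 7²≡20, 8²≡6, 9²≡23, 10²≡13, 11²≡5, 12²≡28, 13²≡24, 14²≡22 (mod 29).
So the quadratic residues mod 29 are {1, 4, 5, 6, 7, 9, 13, 16, 20, 22, 23, 24, 25, 28}.

1,4,5,6,7,9,13,16,20,22,23,24,25,28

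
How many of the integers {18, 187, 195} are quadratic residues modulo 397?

(18/397) = -1 → non-residue.
(187/397) = -1 → non-residue.
(195/397) = +1 → QR.
Total quadratic residues among the 3: 1.

1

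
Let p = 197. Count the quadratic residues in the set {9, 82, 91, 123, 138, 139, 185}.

(9/197) = +1 → QR.
(82/197) = -1 → non-residue.
(91/197) = -1 → non-residue.
(123/197) = -1 → non-residue.
(138/197) = +1 → QR.
(139/197) = -1 → non-residue.
(185/197) = -1 → non-residue.
Total quadratic residues among the 7: 2.

2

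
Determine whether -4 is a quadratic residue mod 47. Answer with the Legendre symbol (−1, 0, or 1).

First reduce: -4 ≡ 43 (mod 47).
Reciprocity: 43 ≡ 3 and 47 ≡ 3 (mod 4), so (43/47) = −(47/43).
Reduce top mod 43: now compute (4/43).
Pull out 2^2: since 43 ≡ 3 (mod 8), (2/43) = -1, so (2/43)^2 = +1.
Reached (1/43) = 1. Collecting the sign flips along the way, the symbol is -1.

-1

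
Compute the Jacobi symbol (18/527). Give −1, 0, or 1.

Pull out 2: since 527 ≡ 7 (mod 8), (2/527) = +1.
Reciprocity: 9 ≡ 1 and 527 ≡ 3 (mod 4), so (9/527) = +(527/9).
Reduce top mod 9: now compute (5/9).
Reciprocity: 5 ≡ 1 and 9 ≡ 1 (mod 4), so (5/9) = +(9/5).
Reduce top mod 5: now compute (4/5).
Pull out 2^2: since 5 ≡ 5 (mod 8), (2/5) = -1, so (2/5)^2 = +1.
Reached (1/5) = 1. Collecting the sign flips along the way, the symbol is +1.

1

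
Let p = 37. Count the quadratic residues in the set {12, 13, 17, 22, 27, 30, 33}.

4

(12/37) = +1 → QR.
(13/37) = -1 → non-residue.
(17/37) = -1 → non-residue.
(22/37) = -1 → non-residue.
(27/37) = +1 → QR.
(30/37) = +1 → QR.
(33/37) = +1 → QR.
Total quadratic residues among the 7: 4.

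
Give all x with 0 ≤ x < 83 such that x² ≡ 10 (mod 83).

Since 83 ≡ 3 (mod 4), a square root of 10 is 10^((83+1)/4) = 10^21 mod 83.
Repeated squaring: 10^2≡17, 10^4≡40, 10^8≡23, 10^16≡31 (mod 83).
10^21 = 10^(16+4+1) ≡ 33 (mod 83).
Check: 33² = 1089 ≡ 10 (mod 83). The two roots are 33 and 50.

33, 50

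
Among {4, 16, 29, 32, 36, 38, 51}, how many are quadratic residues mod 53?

(4/53) = +1 → QR.
(16/53) = +1 → QR.
(29/53) = +1 → QR.
(32/53) = -1 → non-residue.
(36/53) = +1 → QR.
(38/53) = +1 → QR.
(51/53) = -1 → non-residue.
Total quadratic residues among the 7: 5.

5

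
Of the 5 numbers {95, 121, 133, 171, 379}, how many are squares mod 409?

(95/409) = -1 → non-residue.
(121/409) = +1 → QR.
(133/409) = +1 → QR.
(171/409) = -1 → non-residue.
(379/409) = +1 → QR.
Total quadratic residues among the 5: 3.

3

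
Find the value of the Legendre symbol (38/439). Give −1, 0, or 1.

1

Pull out 2: since 439 ≡ 7 (mod 8), (2/439) = +1.
Reciprocity: 19 ≡ 3 and 439 ≡ 3 (mod 4), so (19/439) = −(439/19).
Reduce top mod 19: now compute (2/19).
Pull out 2: since 19 ≡ 3 (mod 8), (2/19) = -1.
Reached (1/19) = 1. Collecting the sign flips along the way, the symbol is +1.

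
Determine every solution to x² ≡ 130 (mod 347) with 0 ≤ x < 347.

60, 287

Since 347 ≡ 3 (mod 4), a square root of 130 is 130^((347+1)/4) = 130^87 mod 347.
Repeated squaring: 130^2≡244, 130^4≡199, 130^8≡43, 130^16≡114, 130^32≡157, 130^64≡12 (mod 347).
130^87 = 130^(64+16+4+2+1) ≡ 287 (mod 347).
Check: 287² = 82369 ≡ 130 (mod 347). The two roots are 60 and 287.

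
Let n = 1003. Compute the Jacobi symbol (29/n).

Reciprocity: 29 ≡ 1 and 1003 ≡ 3 (mod 4), so (29/1003) = +(1003/29).
Reduce top mod 29: now compute (17/29).
Reciprocity: 17 ≡ 1 and 29 ≡ 1 (mod 4), so (17/29) = +(29/17).
Reduce top mod 17: now compute (12/17).
Pull out 2^2: since 17 ≡ 1 (mod 8), (2/17) = +1, so (2/17)^2 = +1.
Reciprocity: 3 ≡ 3 and 17 ≡ 1 (mod 4), so (3/17) = +(17/3).
Reduce top mod 3: now compute (2/3).
Pull out 2: since 3 ≡ 3 (mod 8), (2/3) = -1.
Reached (1/3) = 1. Collecting the sign flips along the way, the symbol is -1.

-1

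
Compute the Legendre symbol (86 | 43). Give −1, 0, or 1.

First reduce: 86 ≡ 0 (mod 43).
Top reduces to 0: gcd > 1, so the symbol is 0.

0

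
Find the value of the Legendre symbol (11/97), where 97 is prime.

1

Euler's criterion: (11/97) ≡ 11^48 (mod 97).
11^2 ≡ 24 (mod 97)
11^4 ≡ 91 (mod 97)
11^8 ≡ 36 (mod 97)
11^16 ≡ 35 (mod 97)
11^32 ≡ 61 (mod 97)
11^48 = 11^(32+16) ≡ 1 (mod 97).
Result is 1, so (11/97) = 1.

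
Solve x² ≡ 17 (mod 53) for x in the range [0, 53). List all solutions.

21, 32

53 ≡ 1 (mod 4), so we find a root by search.
Trying successive values, 21² = 441 ≡ 17 (mod 53). The other root is 53 − 21 = 32.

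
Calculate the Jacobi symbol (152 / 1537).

1

Pull out 2^3: since 1537 ≡ 1 (mod 8), (2/1537) = +1, so (2/1537)^3 = +1.
Reciprocity: 19 ≡ 3 and 1537 ≡ 1 (mod 4), so (19/1537) = +(1537/19).
Reduce top mod 19: now compute (17/19).
Reciprocity: 17 ≡ 1 and 19 ≡ 3 (mod 4), so (17/19) = +(19/17).
Reduce top mod 17: now compute (2/17).
Pull out 2: since 17 ≡ 1 (mod 8), (2/17) = +1.
Reached (1/17) = 1. Collecting the sign flips along the way, the symbol is +1.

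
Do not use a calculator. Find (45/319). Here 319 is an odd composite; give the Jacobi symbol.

Reciprocity: 45 ≡ 1 and 319 ≡ 3 (mod 4), so (45/319) = +(319/45).
Reduce top mod 45: now compute (4/45).
Pull out 2^2: since 45 ≡ 5 (mod 8), (2/45) = -1, so (2/45)^2 = +1.
Reached (1/45) = 1. Collecting the sign flips along the way, the symbol is +1.

1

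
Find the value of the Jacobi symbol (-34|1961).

First reduce: -34 ≡ 1927 (mod 1961).
Reciprocity: 1927 ≡ 3 and 1961 ≡ 1 (mod 4), so (1927/1961) = +(1961/1927).
Reduce top mod 1927: now compute (34/1927).
Pull out 2: since 1927 ≡ 7 (mod 8), (2/1927) = +1.
Reciprocity: 17 ≡ 1 and 1927 ≡ 3 (mod 4), so (17/1927) = +(1927/17).
Reduce top mod 17: now compute (6/17).
Pull out 2: since 17 ≡ 1 (mod 8), (2/17) = +1.
Reciprocity: 3 ≡ 3 and 17 ≡ 1 (mod 4), so (3/17) = +(17/3).
Reduce top mod 3: now compute (2/3).
Pull out 2: since 3 ≡ 3 (mod 8), (2/3) = -1.
Reached (1/3) = 1. Collecting the sign flips along the way, the symbol is -1.

-1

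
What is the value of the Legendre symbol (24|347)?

-1

Euler's criterion: (24/347) ≡ 24^173 (mod 347).
24^2 ≡ 229 (mod 347)
24^4 ≡ 44 (mod 347)
24^8 ≡ 201 (mod 347)
24^16 ≡ 149 (mod 347)
24^32 ≡ 340 (mod 347)
24^64 ≡ 49 (mod 347)
24^128 ≡ 319 (mod 347)
24^173 = 24^(128+32+8+4+1) ≡ 346 (mod 347).
Result is 346 ≡ −1, so (24/347) = −1.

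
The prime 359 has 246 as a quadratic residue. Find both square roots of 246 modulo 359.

Since 359 ≡ 3 (mod 4), a square root of 246 is 246^((359+1)/4) = 246^90 mod 359.
Repeated squaring: 246^2≡204, 246^4≡331, 246^8≡66, 246^16≡48, 246^32≡150, 246^64≡242 (mod 359).
246^90 = 246^(64+16+8+2) ≡ 192 (mod 359).
Check: 192² = 36864 ≡ 246 (mod 359). The two roots are 167 and 192.

167, 192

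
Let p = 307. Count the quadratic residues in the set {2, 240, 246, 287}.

3

(2/307) = -1 → non-residue.
(240/307) = +1 → QR.
(246/307) = +1 → QR.
(287/307) = +1 → QR.
Total quadratic residues among the 4: 3.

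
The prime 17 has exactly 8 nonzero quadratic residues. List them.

1,2,4,8,9,13,15,16

Square k = 1,…,8 (k and 17−k give the same square):
1²=1, 2²=4, 3²=9, 4²=16, 5²≡8, 6²≡2, 7²≡15, 8²≡13 (mod 17).
So the quadratic residues mod 17 are {1, 2, 4, 8, 9, 13, 15, 16}.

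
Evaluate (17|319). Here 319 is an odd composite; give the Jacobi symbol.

Reciprocity: 17 ≡ 1 and 319 ≡ 3 (mod 4), so (17/319) = +(319/17).
Reduce top mod 17: now compute (13/17).
Reciprocity: 13 ≡ 1 and 17 ≡ 1 (mod 4), so (13/17) = +(17/13).
Reduce top mod 13: now compute (4/13).
Pull out 2^2: since 13 ≡ 5 (mod 8), (2/13) = -1, so (2/13)^2 = +1.
Reached (1/13) = 1. Collecting the sign flips along the way, the symbol is +1.

1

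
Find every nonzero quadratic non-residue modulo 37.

2,5,6,8,13,14,15,17,18,19,20,22,23,24,29,31,32,35

Square k = 1,…,18 (k and 37−k give the same square):
1²=1, 2²=4, 3²=9, 4²=16, 5²=25, 6²=36, 7²≡12, 8²≡27, 9²≡7, 10²≡26, 11²≡10, 12²≡33, 13²≡21, 14²≡11, 15²≡3, 16²≡34, 17²≡30, 18²≡28 (mod 37).
The residues are {1, 3, 4, 7, 9, 10, 11, 12, 16, 21, 25, 26, 27, 28, 30, 33, 34, 36}; the non-residues are the remaining 18 nonzero classes.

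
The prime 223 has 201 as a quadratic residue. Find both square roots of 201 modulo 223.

Since 223 ≡ 3 (mod 4), a square root of 201 is 201^((223+1)/4) = 201^56 mod 223.
Repeated squaring: 201^2≡38, 201^4≡106, 201^8≡86, 201^16≡37, 201^32≡31 (mod 223).
201^56 = 201^(32+16+8) ≡ 76 (mod 223).
Check: 76² = 5776 ≡ 201 (mod 223). The two roots are 76 and 147.

76, 147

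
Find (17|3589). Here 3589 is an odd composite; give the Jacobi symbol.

Reciprocity: 17 ≡ 1 and 3589 ≡ 1 (mod 4), so (17/3589) = +(3589/17).
Reduce top mod 17: now compute (2/17).
Pull out 2: since 17 ≡ 1 (mod 8), (2/17) = +1.
Reached (1/17) = 1. Collecting the sign flips along the way, the symbol is +1.

1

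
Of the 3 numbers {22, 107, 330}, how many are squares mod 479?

(22/479) = +1 → QR.
(107/479) = +1 → QR.
(330/479) = +1 → QR.
Total quadratic residues among the 3: 3.

3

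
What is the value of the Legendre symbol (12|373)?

Pull out 2^2: since 373 ≡ 5 (mod 8), (2/373) = -1, so (2/373)^2 = +1.
Reciprocity: 3 ≡ 3 and 373 ≡ 1 (mod 4), so (3/373) = +(373/3).
Reduce top mod 3: now compute (1/3).
Reached (1/3) = 1. Collecting the sign flips along the way, the symbol is +1.

1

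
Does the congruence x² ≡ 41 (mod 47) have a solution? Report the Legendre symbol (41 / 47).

Reciprocity: 41 ≡ 1 and 47 ≡ 3 (mod 4), so (41/47) = +(47/41).
Reduce top mod 41: now compute (6/41).
Pull out 2: since 41 ≡ 1 (mod 8), (2/41) = +1.
Reciprocity: 3 ≡ 3 and 41 ≡ 1 (mod 4), so (3/41) = +(41/3).
Reduce top mod 3: now compute (2/3).
Pull out 2: since 3 ≡ 3 (mod 8), (2/3) = -1.
Reached (1/3) = 1. Collecting the sign flips along the way, the symbol is -1.

-1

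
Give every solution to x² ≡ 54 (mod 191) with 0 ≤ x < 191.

93, 98

Since 191 ≡ 3 (mod 4), a square root of 54 is 54^((191+1)/4) = 54^48 mod 191.
Repeated squaring: 54^2≡51, 54^4≡118, 54^8≡172, 54^16≡170, 54^32≡59 (mod 191).
54^48 = 54^(32+16) ≡ 98 (mod 191).
Check: 98² = 9604 ≡ 54 (mod 191). The two roots are 93 and 98.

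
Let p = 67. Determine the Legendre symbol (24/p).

1

Pull out 2^3: since 67 ≡ 3 (mod 8), (2/67) = -1, so (2/67)^3 = -1.
Reciprocity: 3 ≡ 3 and 67 ≡ 3 (mod 4), so (3/67) = −(67/3).
Reduce top mod 3: now compute (1/3).
Reached (1/3) = 1. Collecting the sign flips along the way, the symbol is +1.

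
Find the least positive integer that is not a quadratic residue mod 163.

(2/163) = −1, so 2 is the smallest positive non-residue mod 163.

2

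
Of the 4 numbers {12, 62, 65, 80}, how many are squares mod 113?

1

(12/113) = -1 → non-residue.
(62/113) = +1 → QR.
(65/113) = -1 → non-residue.
(80/113) = -1 → non-residue.
Total quadratic residues among the 4: 1.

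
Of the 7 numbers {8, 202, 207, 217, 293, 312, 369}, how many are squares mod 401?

(8/401) = +1 → QR.
(202/401) = -1 → non-residue.
(207/401) = -1 → non-residue.
(217/401) = -1 → non-residue.
(293/401) = -1 → non-residue.
(312/401) = +1 → QR.
(369/401) = +1 → QR.
Total quadratic residues among the 7: 3.

3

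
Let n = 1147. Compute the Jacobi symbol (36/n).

1

Pull out 2^2: since 1147 ≡ 3 (mod 8), (2/1147) = -1, so (2/1147)^2 = +1.
Reciprocity: 9 ≡ 1 and 1147 ≡ 3 (mod 4), so (9/1147) = +(1147/9).
Reduce top mod 9: now compute (4/9).
Pull out 2^2: since 9 ≡ 1 (mod 8), (2/9) = +1, so (2/9)^2 = +1.
Reached (1/9) = 1. Collecting the sign flips along the way, the symbol is +1.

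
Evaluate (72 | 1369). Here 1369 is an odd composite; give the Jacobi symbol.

1

Pull out 2^3: since 1369 ≡ 1 (mod 8), (2/1369) = +1, so (2/1369)^3 = +1.
Reciprocity: 9 ≡ 1 and 1369 ≡ 1 (mod 4), so (9/1369) = +(1369/9).
Reduce top mod 9: now compute (1/9).
Reached (1/9) = 1. Collecting the sign flips along the way, the symbol is +1.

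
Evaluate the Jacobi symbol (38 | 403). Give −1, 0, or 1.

1

Pull out 2: since 403 ≡ 3 (mod 8), (2/403) = -1.
Reciprocity: 19 ≡ 3 and 403 ≡ 3 (mod 4), so (19/403) = −(403/19).
Reduce top mod 19: now compute (4/19).
Pull out 2^2: since 19 ≡ 3 (mod 8), (2/19) = -1, so (2/19)^2 = +1.
Reached (1/19) = 1. Collecting the sign flips along the way, the symbol is +1.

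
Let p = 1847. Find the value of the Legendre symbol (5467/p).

-1

First reduce: 5467 ≡ 1773 (mod 1847).
Reciprocity: 1773 ≡ 1 and 1847 ≡ 3 (mod 4), so (1773/1847) = +(1847/1773).
Reduce top mod 1773: now compute (74/1773).
Pull out 2: since 1773 ≡ 5 (mod 8), (2/1773) = -1.
Reciprocity: 37 ≡ 1 and 1773 ≡ 1 (mod 4), so (37/1773) = +(1773/37).
Reduce top mod 37: now compute (34/37).
Pull out 2: since 37 ≡ 5 (mod 8), (2/37) = -1.
Reciprocity: 17 ≡ 1 and 37 ≡ 1 (mod 4), so (17/37) = +(37/17).
Reduce top mod 17: now compute (3/17).
Reciprocity: 3 ≡ 3 and 17 ≡ 1 (mod 4), so (3/17) = +(17/3).
Reduce top mod 3: now compute (2/3).
Pull out 2: since 3 ≡ 3 (mod 8), (2/3) = -1.
Reached (1/3) = 1. Collecting the sign flips along the way, the symbol is -1.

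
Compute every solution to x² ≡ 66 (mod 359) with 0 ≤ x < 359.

Since 359 ≡ 3 (mod 4), a square root of 66 is 66^((359+1)/4) = 66^90 mod 359.
Repeated squaring: 66^2≡48, 66^4≡150, 66^8≡242, 66^16≡47, 66^32≡55, 66^64≡153 (mod 359).
66^90 = 66^(64+16+8+2) ≡ 331 (mod 359).
Check: 331² = 109561 ≡ 66 (mod 359). The two roots are 28 and 331.

28, 331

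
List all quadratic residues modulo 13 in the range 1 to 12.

Square k = 1,…,6 (k and 13−k give the same square):
1²=1, 2²=4, 3²=9, 4²≡3, 5²≡12, 6²≡10 (mod 13).
So the quadratic residues mod 13 are {1, 3, 4, 9, 10, 12}.

1, 3, 4, 9, 10, 12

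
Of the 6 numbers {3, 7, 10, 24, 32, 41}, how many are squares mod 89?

2

(3/89) = -1 → non-residue.
(7/89) = -1 → non-residue.
(10/89) = +1 → QR.
(24/89) = -1 → non-residue.
(32/89) = +1 → QR.
(41/89) = -1 → non-residue.
Total quadratic residues among the 6: 2.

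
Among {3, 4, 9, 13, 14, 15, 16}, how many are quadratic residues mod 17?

(3/17) = -1 → non-residue.
(4/17) = +1 → QR.
(9/17) = +1 → QR.
(13/17) = +1 → QR.
(14/17) = -1 → non-residue.
(15/17) = +1 → QR.
(16/17) = +1 → QR.
Total quadratic residues among the 7: 5.

5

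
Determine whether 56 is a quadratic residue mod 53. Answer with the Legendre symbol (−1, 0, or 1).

-1

First reduce: 56 ≡ 3 (mod 53).
Reciprocity: 3 ≡ 3 and 53 ≡ 1 (mod 4), so (3/53) = +(53/3).
Reduce top mod 3: now compute (2/3).
Pull out 2: since 3 ≡ 3 (mod 8), (2/3) = -1.
Reached (1/3) = 1. Collecting the sign flips along the way, the symbol is -1.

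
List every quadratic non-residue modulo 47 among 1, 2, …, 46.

Square k = 1,…,23 (k and 47−k give the same square):
1²=1, 2²=4, 3²=9, 4²=16, 5²=25, 6²=36, 7²≡2, 8²≡17, 9²≡34, 10²≡6, 11²≡27, 12²≡3, 13²≡28, 14²≡8, 15²≡37, 16²≡21, 17²≡7, 18²≡42, 19²≡32, 20²≡24, 21²≡18, 22²≡14, 23²≡12 (mod 47).
The residues are {1, 2, 3, 4, 6, 7, 8, 9, 12, 14, 16, 17, 18, 21, 24, 25, 27, 28, 32, 34, 36, 37, 42}; the non-residues are the remaining 23 nonzero classes.

5 10 11 13 15 19 20 22 23 26 29 30 31 33 35 38 39 40 41 43 44 45 46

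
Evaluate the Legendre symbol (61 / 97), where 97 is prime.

1

Euler's criterion: (61/97) ≡ 61^48 (mod 97).
61^2 ≡ 35 (mod 97)
61^4 ≡ 61 (mod 97)
61^8 ≡ 35 (mod 97)
61^16 ≡ 61 (mod 97)
61^32 ≡ 35 (mod 97)
61^48 = 61^(32+16) ≡ 1 (mod 97).
Result is 1, so (61/97) = 1.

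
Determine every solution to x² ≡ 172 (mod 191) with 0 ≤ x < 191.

73, 118

Since 191 ≡ 3 (mod 4), a square root of 172 is 172^((191+1)/4) = 172^48 mod 191.
Repeated squaring: 172^2≡170, 172^4≡59, 172^8≡43, 172^16≡130, 172^32≡92 (mod 191).
172^48 = 172^(32+16) ≡ 118 (mod 191).
Check: 118² = 13924 ≡ 172 (mod 191). The two roots are 73 and 118.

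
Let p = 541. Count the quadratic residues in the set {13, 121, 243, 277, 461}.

(13/541) = -1 → non-residue.
(121/541) = +1 → QR.
(243/541) = +1 → QR.
(277/541) = +1 → QR.
(461/541) = +1 → QR.
Total quadratic residues among the 5: 4.

4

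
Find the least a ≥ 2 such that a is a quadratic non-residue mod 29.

2

(2/29) = −1, so 2 is the smallest positive non-residue mod 29.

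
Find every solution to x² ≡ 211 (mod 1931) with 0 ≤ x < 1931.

187, 1744

Since 1931 ≡ 3 (mod 4), a square root of 211 is 211^((1931+1)/4) = 211^483 mod 1931.
Repeated squaring: 211^2≡108, 211^4≡78, 211^8≡291, 211^16≡1648, 211^32≡918, 211^64≡808, 211^128≡186, 211^256≡1769 (mod 1931).
211^483 = 211^(256+128+64+32+2+1) ≡ 1744 (mod 1931).
Check: 1744² = 3041536 ≡ 211 (mod 1931). The two roots are 187 and 1744.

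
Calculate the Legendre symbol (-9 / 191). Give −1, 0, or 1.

-1

First reduce: -9 ≡ 182 (mod 191).
Pull out 2: since 191 ≡ 7 (mod 8), (2/191) = +1.
Reciprocity: 91 ≡ 3 and 191 ≡ 3 (mod 4), so (91/191) = −(191/91).
Reduce top mod 91: now compute (9/91).
Reciprocity: 9 ≡ 1 and 91 ≡ 3 (mod 4), so (9/91) = +(91/9).
Reduce top mod 9: now compute (1/9).
Reached (1/9) = 1. Collecting the sign flips along the way, the symbol is -1.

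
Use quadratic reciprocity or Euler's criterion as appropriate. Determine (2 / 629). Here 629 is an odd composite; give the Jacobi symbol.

-1

Pull out 2: since 629 ≡ 5 (mod 8), (2/629) = -1.
Reached (1/629) = 1. Collecting the sign flips along the way, the symbol is -1.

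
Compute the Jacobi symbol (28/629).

-1

Pull out 2^2: since 629 ≡ 5 (mod 8), (2/629) = -1, so (2/629)^2 = +1.
Reciprocity: 7 ≡ 3 and 629 ≡ 1 (mod 4), so (7/629) = +(629/7).
Reduce top mod 7: now compute (6/7).
Pull out 2: since 7 ≡ 7 (mod 8), (2/7) = +1.
Reciprocity: 3 ≡ 3 and 7 ≡ 3 (mod 4), so (3/7) = −(7/3).
Reduce top mod 3: now compute (1/3).
Reached (1/3) = 1. Collecting the sign flips along the way, the symbol is -1.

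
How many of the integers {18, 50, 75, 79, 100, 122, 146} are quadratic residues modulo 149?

(18/149) = -1 → non-residue.
(50/149) = -1 → non-residue.
(75/149) = -1 → non-residue.
(79/149) = -1 → non-residue.
(100/149) = +1 → QR.
(122/149) = -1 → non-residue.
(146/149) = -1 → non-residue.
Total quadratic residues among the 7: 1.

1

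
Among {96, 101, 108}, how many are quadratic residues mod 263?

2

(96/263) = +1 → QR.
(101/263) = -1 → non-residue.
(108/263) = +1 → QR.
Total quadratic residues among the 3: 2.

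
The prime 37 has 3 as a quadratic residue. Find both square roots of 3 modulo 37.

15, 22

37 ≡ 1 (mod 4), so we find a root by search.
Trying successive values, 15² = 225 ≡ 3 (mod 37). The other root is 37 − 15 = 22.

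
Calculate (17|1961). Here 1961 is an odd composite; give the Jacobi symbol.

-1

Reciprocity: 17 ≡ 1 and 1961 ≡ 1 (mod 4), so (17/1961) = +(1961/17).
Reduce top mod 17: now compute (6/17).
Pull out 2: since 17 ≡ 1 (mod 8), (2/17) = +1.
Reciprocity: 3 ≡ 3 and 17 ≡ 1 (mod 4), so (3/17) = +(17/3).
Reduce top mod 3: now compute (2/3).
Pull out 2: since 3 ≡ 3 (mod 8), (2/3) = -1.
Reached (1/3) = 1. Collecting the sign flips along the way, the symbol is -1.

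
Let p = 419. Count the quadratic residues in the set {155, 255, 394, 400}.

(155/419) = -1 → non-residue.
(255/419) = -1 → non-residue.
(394/419) = -1 → non-residue.
(400/419) = +1 → QR.
Total quadratic residues among the 4: 1.

1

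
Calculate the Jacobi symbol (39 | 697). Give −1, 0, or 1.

-1

Reciprocity: 39 ≡ 3 and 697 ≡ 1 (mod 4), so (39/697) = +(697/39).
Reduce top mod 39: now compute (34/39).
Pull out 2: since 39 ≡ 7 (mod 8), (2/39) = +1.
Reciprocity: 17 ≡ 1 and 39 ≡ 3 (mod 4), so (17/39) = +(39/17).
Reduce top mod 17: now compute (5/17).
Reciprocity: 5 ≡ 1 and 17 ≡ 1 (mod 4), so (5/17) = +(17/5).
Reduce top mod 5: now compute (2/5).
Pull out 2: since 5 ≡ 5 (mod 8), (2/5) = -1.
Reached (1/5) = 1. Collecting the sign flips along the way, the symbol is -1.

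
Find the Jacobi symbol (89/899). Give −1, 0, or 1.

1

Reciprocity: 89 ≡ 1 and 899 ≡ 3 (mod 4), so (89/899) = +(899/89).
Reduce top mod 89: now compute (9/89).
Reciprocity: 9 ≡ 1 and 89 ≡ 1 (mod 4), so (9/89) = +(89/9).
Reduce top mod 9: now compute (8/9).
Pull out 2^3: since 9 ≡ 1 (mod 8), (2/9) = +1, so (2/9)^3 = +1.
Reached (1/9) = 1. Collecting the sign flips along the way, the symbol is +1.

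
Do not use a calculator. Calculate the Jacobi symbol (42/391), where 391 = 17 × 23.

Pull out 2: since 391 ≡ 7 (mod 8), (2/391) = +1.
Reciprocity: 21 ≡ 1 and 391 ≡ 3 (mod 4), so (21/391) = +(391/21).
Reduce top mod 21: now compute (13/21).
Reciprocity: 13 ≡ 1 and 21 ≡ 1 (mod 4), so (13/21) = +(21/13).
Reduce top mod 13: now compute (8/13).
Pull out 2^3: since 13 ≡ 5 (mod 8), (2/13) = -1, so (2/13)^3 = -1.
Reached (1/13) = 1. Collecting the sign flips along the way, the symbol is -1.

-1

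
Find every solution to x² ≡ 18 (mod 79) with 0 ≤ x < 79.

27, 52

Since 79 ≡ 3 (mod 4), a square root of 18 is 18^((79+1)/4) = 18^20 mod 79.
Repeated squaring: 18^2≡8, 18^4≡64, 18^8≡67, 18^16≡65 (mod 79).
18^20 = 18^(16+4) ≡ 52 (mod 79).
Check: 52² = 2704 ≡ 18 (mod 79). The two roots are 27 and 52.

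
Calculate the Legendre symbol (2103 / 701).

0

First reduce: 2103 ≡ 0 (mod 701).
Top reduces to 0: gcd > 1, so the symbol is 0.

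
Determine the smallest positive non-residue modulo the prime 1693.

2

(2/1693) = −1, so 2 is the smallest positive non-residue mod 1693.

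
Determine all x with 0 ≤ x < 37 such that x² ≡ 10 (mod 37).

11, 26

37 ≡ 1 (mod 4), so we find a root by search.
Trying successive values, 11² = 121 ≡ 10 (mod 37). The other root is 37 − 11 = 26.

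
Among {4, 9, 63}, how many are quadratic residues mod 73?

(4/73) = +1 → QR.
(9/73) = +1 → QR.
(63/73) = -1 → non-residue.
Total quadratic residues among the 3: 2.

2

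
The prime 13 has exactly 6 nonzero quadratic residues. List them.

1 3 4 9 10 12

Square k = 1,…,6 (k and 13−k give the same square):
1²=1, 2²=4, 3²=9, 4²≡3, 5²≡12, 6²≡10 (mod 13).
So the quadratic residues mod 13 are {1, 3, 4, 9, 10, 12}.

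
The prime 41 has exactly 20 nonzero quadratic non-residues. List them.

3 6 7 11 12 13 14 15 17 19 22 24 26 27 28 29 30 34 35 38

Square k = 1,…,20 (k and 41−k give the same square):
1²=1, 2²=4, 3²=9, 4²=16, 5²=25, 6²=36, 7²≡8, 8²≡23, 9²≡40, 10²≡18, 11²≡39, 12²≡21, 13²≡5, 14²≡32, 15²≡20, 16²≡10, 17²≡2, 18²≡37, 19²≡33, 20²≡31 (mod 41).
The residues are {1, 2, 4, 5, 8, 9, 10, 16, 18, 20, 21, 23, 25, 31, 32, 33, 36, 37, 39, 40}; the non-residues are the remaining 20 nonzero classes.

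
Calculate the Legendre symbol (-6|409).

Euler's criterion: (-6/409) ≡ 403^204 (mod 409).
403^2 ≡ 36 (mod 409)
403^4 ≡ 69 (mod 409)
403^8 ≡ 262 (mod 409)
403^16 ≡ 341 (mod 409)
403^32 ≡ 125 (mod 409)
403^64 ≡ 83 (mod 409)
403^128 ≡ 345 (mod 409)
403^204 = 403^(128+64+8+4) ≡ 1 (mod 409).
Result is 1, so (-6/409) = 1.

1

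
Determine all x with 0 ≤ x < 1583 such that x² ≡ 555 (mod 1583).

61, 1522

Since 1583 ≡ 3 (mod 4), a square root of 555 is 555^((1583+1)/4) = 555^396 mod 1583.
Repeated squaring: 555^2≡923, 555^4≡275, 555^8≡1224, 555^16≡658, 555^32≡805, 555^64≡578, 555^128≡71, 555^256≡292 (mod 1583).
555^396 = 555^(256+128+8+4) ≡ 61 (mod 1583).
Check: 61² = 3721 ≡ 555 (mod 1583). The two roots are 61 and 1522.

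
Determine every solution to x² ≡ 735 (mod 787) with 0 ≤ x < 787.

Since 787 ≡ 3 (mod 4), a square root of 735 is 735^((787+1)/4) = 735^197 mod 787.
Repeated squaring: 735^2≡343, 735^4≡386, 735^8≡253, 735^16≡262, 735^32≡175, 735^64≡719, 735^128≡689 (mod 787).
735^197 = 735^(128+64+4+1) ≡ 286 (mod 787).
Check: 286² = 81796 ≡ 735 (mod 787). The two roots are 286 and 501.

286, 501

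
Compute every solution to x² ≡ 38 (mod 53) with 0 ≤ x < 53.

12, 41

53 ≡ 1 (mod 4), so we find a root by search.
Trying successive values, 12² = 144 ≡ 38 (mod 53). The other root is 53 − 12 = 41.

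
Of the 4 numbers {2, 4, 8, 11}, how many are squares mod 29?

1

(2/29) = -1 → non-residue.
(4/29) = +1 → QR.
(8/29) = -1 → non-residue.
(11/29) = -1 → non-residue.
Total quadratic residues among the 4: 1.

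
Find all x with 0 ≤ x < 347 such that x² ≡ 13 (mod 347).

Since 347 ≡ 3 (mod 4), a square root of 13 is 13^((347+1)/4) = 13^87 mod 347.
Repeated squaring: 13^2≡169, 13^4≡107, 13^8≡345, 13^16≡4, 13^32≡16, 13^64≡256 (mod 347).
13^87 = 13^(64+16+4+2+1) ≡ 56 (mod 347).
Check: 56² = 3136 ≡ 13 (mod 347). The two roots are 56 and 291.

56, 291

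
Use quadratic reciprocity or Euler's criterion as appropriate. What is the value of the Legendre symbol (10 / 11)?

-1

Pull out 2: since 11 ≡ 3 (mod 8), (2/11) = -1.
Reciprocity: 5 ≡ 1 and 11 ≡ 3 (mod 4), so (5/11) = +(11/5).
Reduce top mod 5: now compute (1/5).
Reached (1/5) = 1. Collecting the sign flips along the way, the symbol is -1.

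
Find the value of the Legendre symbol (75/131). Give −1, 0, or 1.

Reciprocity: 75 ≡ 3 and 131 ≡ 3 (mod 4), so (75/131) = −(131/75).
Reduce top mod 75: now compute (56/75).
Pull out 2^3: since 75 ≡ 3 (mod 8), (2/75) = -1, so (2/75)^3 = -1.
Reciprocity: 7 ≡ 3 and 75 ≡ 3 (mod 4), so (7/75) = −(75/7).
Reduce top mod 7: now compute (5/7).
Reciprocity: 5 ≡ 1 and 7 ≡ 3 (mod 4), so (5/7) = +(7/5).
Reduce top mod 5: now compute (2/5).
Pull out 2: since 5 ≡ 5 (mod 8), (2/5) = -1.
Reached (1/5) = 1. Collecting the sign flips along the way, the symbol is +1.

1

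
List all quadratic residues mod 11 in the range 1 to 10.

Square k = 1,…,5 (k and 11−k give the same square):
1²=1, 2²=4, 3²=9, 4²≡5, 5²≡3 (mod 11).
So the quadratic residues mod 11 are {1, 3, 4, 5, 9}.

1, 3, 4, 5, 9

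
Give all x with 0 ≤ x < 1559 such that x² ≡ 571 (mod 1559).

Since 1559 ≡ 3 (mod 4), a square root of 571 is 571^((1559+1)/4) = 571^390 mod 1559.
Repeated squaring: 571^2≡210, 571^4≡448, 571^8≡1152, 571^16≡395, 571^32≡125, 571^64≡35, 571^128≡1225, 571^256≡867 (mod 1559).
571^390 = 571^(256+128+4+2) ≡ 257 (mod 1559).
Check: 257² = 66049 ≡ 571 (mod 1559). The two roots are 257 and 1302.

257, 1302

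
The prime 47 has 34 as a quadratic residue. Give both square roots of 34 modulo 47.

Since 47 ≡ 3 (mod 4), a square root of 34 is 34^((47+1)/4) = 34^12 mod 47.
Repeated squaring: 34^2≡28, 34^4≡32, 34^8≡37 (mod 47).
34^12 = 34^(8+4) ≡ 9 (mod 47).
Check: 9² = 81 ≡ 34 (mod 47). The two roots are 9 and 38.

9, 38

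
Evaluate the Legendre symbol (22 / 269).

-1

Euler's criterion: (22/269) ≡ 22^134 (mod 269).
22^2 ≡ 215 (mod 269)
22^4 ≡ 226 (mod 269)
22^8 ≡ 235 (mod 269)
22^16 ≡ 80 (mod 269)
22^32 ≡ 213 (mod 269)
22^64 ≡ 177 (mod 269)
22^128 ≡ 125 (mod 269)
22^134 = 22^(128+4+2) ≡ 268 (mod 269).
Result is 268 ≡ −1, so (22/269) = −1.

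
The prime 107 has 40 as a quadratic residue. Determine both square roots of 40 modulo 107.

19, 88

Since 107 ≡ 3 (mod 4), a square root of 40 is 40^((107+1)/4) = 40^27 mod 107.
Repeated squaring: 40^2≡102, 40^4≡25, 40^8≡90, 40^16≡75 (mod 107).
40^27 = 40^(16+8+2+1) ≡ 19 (mod 107).
Check: 19² = 361 ≡ 40 (mod 107). The two roots are 19 and 88.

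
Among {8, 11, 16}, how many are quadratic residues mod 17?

(8/17) = +1 → QR.
(11/17) = -1 → non-residue.
(16/17) = +1 → QR.
Total quadratic residues among the 3: 2.

2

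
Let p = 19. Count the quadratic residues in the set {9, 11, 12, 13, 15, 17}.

3

(9/19) = +1 → QR.
(11/19) = +1 → QR.
(12/19) = -1 → non-residue.
(13/19) = -1 → non-residue.
(15/19) = -1 → non-residue.
(17/19) = +1 → QR.
Total quadratic residues among the 6: 3.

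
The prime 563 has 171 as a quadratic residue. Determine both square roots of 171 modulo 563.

Since 563 ≡ 3 (mod 4), a square root of 171 is 171^((563+1)/4) = 171^141 mod 563.
Repeated squaring: 171^2≡528, 171^4≡99, 171^8≡230, 171^16≡541, 171^32≡484, 171^64≡48, 171^128≡52 (mod 563).
171^141 = 171^(128+8+4+1) ≡ 276 (mod 563).
Check: 276² = 76176 ≡ 171 (mod 563). The two roots are 276 and 287.

276, 287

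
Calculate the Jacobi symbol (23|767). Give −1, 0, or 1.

Reciprocity: 23 ≡ 3 and 767 ≡ 3 (mod 4), so (23/767) = −(767/23).
Reduce top mod 23: now compute (8/23).
Pull out 2^3: since 23 ≡ 7 (mod 8), (2/23) = +1, so (2/23)^3 = +1.
Reached (1/23) = 1. Collecting the sign flips along the way, the symbol is -1.

-1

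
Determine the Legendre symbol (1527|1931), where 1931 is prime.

Reciprocity: 1527 ≡ 3 and 1931 ≡ 3 (mod 4), so (1527/1931) = −(1931/1527).
Reduce top mod 1527: now compute (404/1527).
Pull out 2^2: since 1527 ≡ 7 (mod 8), (2/1527) = +1, so (2/1527)^2 = +1.
Reciprocity: 101 ≡ 1 and 1527 ≡ 3 (mod 4), so (101/1527) = +(1527/101).
Reduce top mod 101: now compute (12/101).
Pull out 2^2: since 101 ≡ 5 (mod 8), (2/101) = -1, so (2/101)^2 = +1.
Reciprocity: 3 ≡ 3 and 101 ≡ 1 (mod 4), so (3/101) = +(101/3).
Reduce top mod 3: now compute (2/3).
Pull out 2: since 3 ≡ 3 (mod 8), (2/3) = -1.
Reached (1/3) = 1. Collecting the sign flips along the way, the symbol is +1.

1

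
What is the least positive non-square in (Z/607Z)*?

(2/607) = +1, so 2 is a residue.
(3/607) = −1, so 3 is the smallest positive non-residue mod 607.

3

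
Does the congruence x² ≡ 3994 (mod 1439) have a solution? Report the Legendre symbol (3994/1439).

First reduce: 3994 ≡ 1116 (mod 1439).
Pull out 2^2: since 1439 ≡ 7 (mod 8), (2/1439) = +1, so (2/1439)^2 = +1.
Reciprocity: 279 ≡ 3 and 1439 ≡ 3 (mod 4), so (279/1439) = −(1439/279).
Reduce top mod 279: now compute (44/279).
Pull out 2^2: since 279 ≡ 7 (mod 8), (2/279) = +1, so (2/279)^2 = +1.
Reciprocity: 11 ≡ 3 and 279 ≡ 3 (mod 4), so (11/279) = −(279/11).
Reduce top mod 11: now compute (4/11).
Pull out 2^2: since 11 ≡ 3 (mod 8), (2/11) = -1, so (2/11)^2 = +1.
Reached (1/11) = 1. Collecting the sign flips along the way, the symbol is +1.

1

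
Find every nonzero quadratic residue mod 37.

Square k = 1,…,18 (k and 37−k give the same square):
1²=1, 2²=4, 3²=9, 4²=16, 5²=25, 6²=36, 7²≡12, 8²≡27, 9²≡7, 10²≡26, 11²≡10, 12²≡33, 13²≡21, 14²≡11, 15²≡3, 16²≡34, 17²≡30, 18²≡28 (mod 37).
So the quadratic residues mod 37 are {1, 3, 4, 7, 9, 10, 11, 12, 16, 21, 25, 26, 27, 28, 30, 33, 34, 36}.

1 3 4 7 9 10 11 12 16 21 25 26 27 28 30 33 34 36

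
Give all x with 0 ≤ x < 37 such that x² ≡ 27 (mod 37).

8, 29

37 ≡ 1 (mod 4), so we find a root by search.
Trying successive values, 8² = 64 ≡ 27 (mod 37). The other root is 37 − 8 = 29.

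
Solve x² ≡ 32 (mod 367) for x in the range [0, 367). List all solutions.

51, 316

Since 367 ≡ 3 (mod 4), a square root of 32 is 32^((367+1)/4) = 32^92 mod 367.
Repeated squaring: 32^2≡290, 32^4≡57, 32^8≡313, 32^16≡347, 32^32≡33, 32^64≡355 (mod 367).
32^92 = 32^(64+16+8+4) ≡ 51 (mod 367).
Check: 51² = 2601 ≡ 32 (mod 367). The two roots are 51 and 316.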